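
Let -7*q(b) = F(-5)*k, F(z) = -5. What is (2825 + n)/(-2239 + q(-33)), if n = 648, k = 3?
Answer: -24311/15658 ≈ -1.5526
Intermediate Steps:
q(b) = 15/7 (q(b) = -(-5)*3/7 = -1/7*(-15) = 15/7)
(2825 + n)/(-2239 + q(-33)) = (2825 + 648)/(-2239 + 15/7) = 3473/(-15658/7) = 3473*(-7/15658) = -24311/15658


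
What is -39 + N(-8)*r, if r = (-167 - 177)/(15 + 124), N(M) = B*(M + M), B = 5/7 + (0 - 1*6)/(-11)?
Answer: 116471/10703 ≈ 10.882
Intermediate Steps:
B = 97/77 (B = 5*(1/7) + (0 - 6)*(-1/11) = 5/7 - 6*(-1/11) = 5/7 + 6/11 = 97/77 ≈ 1.2597)
N(M) = 194*M/77 (N(M) = 97*(M + M)/77 = 97*(2*M)/77 = 194*M/77)
r = -344/139 ≈ -2.4748
-39 + N(-8)*r = -39 + ((194/77)*(-8))*(-344/139) = -39 - 1552/77*(-344/139) = -39 + 533888/10703 = 116471/10703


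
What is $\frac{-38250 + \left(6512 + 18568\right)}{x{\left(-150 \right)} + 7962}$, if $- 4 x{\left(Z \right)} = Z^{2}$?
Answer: $- \frac{4390}{779} \approx -5.6354$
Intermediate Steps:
$x{\left(Z \right)} = - \frac{Z^{2}}{4}$
$\frac{-38250 + \left(6512 + 18568\right)}{x{\left(-150 \right)} + 7962} = \frac{-38250 + \left(6512 + 18568\right)}{- \frac{\left(-150\right)^{2}}{4} + 7962} = \frac{-38250 + 25080}{\left(- \frac{1}{4}\right) 22500 + 7962} = - \frac{13170}{-5625 + 7962} = - \frac{13170}{2337} = \left(-13170\right) \frac{1}{2337} = - \frac{4390}{779}$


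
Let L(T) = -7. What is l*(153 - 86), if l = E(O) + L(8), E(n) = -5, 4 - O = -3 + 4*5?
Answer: -804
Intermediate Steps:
O = -13 (O = 4 - (-3 + 4*5) = 4 - (-3 + 20) = 4 - 1*17 = 4 - 17 = -13)
l = -12 (l = -5 - 7 = -12)
l*(153 - 86) = -12*(153 - 86) = -12*67 = -804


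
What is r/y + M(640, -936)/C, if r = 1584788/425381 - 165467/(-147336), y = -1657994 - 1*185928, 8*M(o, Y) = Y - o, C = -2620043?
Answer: 1292369756640217427/17811028826481618874608 ≈ 7.2560e-5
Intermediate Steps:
M(o, Y) = -o/8 + Y/8 (M(o, Y) = (Y - o)/8 = -o/8 + Y/8)
y = -1843922 (y = -1657994 - 185928 = -1843922)
r = 303882842695/62673935016 (r = 1584788*(1/425381) - 165467*(-1/147336) = 1584788/425381 + 165467/147336 = 303882842695/62673935016 ≈ 4.8486)
r/y + M(640, -936)/C = (303882842695/62673935016)/(-1843922) + (-1/8*640 + (1/8)*(-936))/(-2620043) = (303882842695/62673935016)*(-1/1843922) + (-80 - 117)*(-1/2620043) = -17875461335/6797991035445456 - 197*(-1/2620043) = -17875461335/6797991035445456 + 197/2620043 = 1292369756640217427/17811028826481618874608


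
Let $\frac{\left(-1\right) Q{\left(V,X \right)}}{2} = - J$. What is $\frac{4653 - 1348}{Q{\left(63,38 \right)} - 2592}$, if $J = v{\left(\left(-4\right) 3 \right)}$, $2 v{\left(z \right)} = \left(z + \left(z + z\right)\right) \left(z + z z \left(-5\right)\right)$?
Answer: $\frac{661}{4752} \approx 0.1391$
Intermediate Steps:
$v{\left(z \right)} = \frac{3 z \left(z - 5 z^{2}\right)}{2}$ ($v{\left(z \right)} = \frac{\left(z + \left(z + z\right)\right) \left(z + z z \left(-5\right)\right)}{2} = \frac{\left(z + 2 z\right) \left(z + z^{2} \left(-5\right)\right)}{2} = \frac{3 z \left(z - 5 z^{2}\right)}{2}$)
$J = 13176$ ($J = \frac{3 \left(\left(-4\right) 3\right)^{2} \left(1 - 5 \left(\left(-4\right) 3\right)\right)}{2} = \frac{3 \left(-12\right)^{2} \left(1 - -60\right)}{2} = \frac{3}{2} \cdot 144 \left(1 + 60\right) = \frac{3}{2} \cdot 144 \cdot 61 = 13176$)
$Q{\left(V,X \right)} = 26352$ ($Q{\left(V,X \right)} = - 2 \left(\left(-1\right) 13176\right) = \left(-2\right) \left(-13176\right) = 26352$)
$\frac{4653 - 1348}{Q{\left(63,38 \right)} - 2592} = \frac{4653 - 1348}{26352 - 2592} = \frac{3305}{23760} = 3305 \cdot \frac{1}{23760} = \frac{661}{4752}$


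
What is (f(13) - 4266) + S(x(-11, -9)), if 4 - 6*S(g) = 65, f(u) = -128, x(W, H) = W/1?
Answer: -26425/6 ≈ -4404.2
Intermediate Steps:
x(W, H) = W (x(W, H) = W*1 = W)
S(g) = -61/6 (S(g) = ⅔ - ⅙*65 = ⅔ - 65/6 = -61/6)
(f(13) - 4266) + S(x(-11, -9)) = (-128 - 4266) - 61/6 = -4394 - 61/6 = -26425/6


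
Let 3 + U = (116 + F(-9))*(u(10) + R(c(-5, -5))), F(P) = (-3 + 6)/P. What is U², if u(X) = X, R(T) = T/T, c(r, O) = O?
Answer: 14500864/9 ≈ 1.6112e+6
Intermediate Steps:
F(P) = 3/P
R(T) = 1
U = 3808/3 (U = -3 + (116 + 3/(-9))*(10 + 1) = -3 + (116 + 3*(-⅑))*11 = -3 + (116 - ⅓)*11 = -3 + (347/3)*11 = -3 + 3817/3 = 3808/3 ≈ 1269.3)
U² = (3808/3)² = 14500864/9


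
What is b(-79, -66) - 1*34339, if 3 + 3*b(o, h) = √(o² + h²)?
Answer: -34340 + √10597/3 ≈ -34306.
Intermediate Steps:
b(o, h) = -1 + √(h² + o²)/3 (b(o, h) = -1 + √(o² + h²)/3 = -1 + √(h² + o²)/3)
b(-79, -66) - 1*34339 = (-1 + √((-66)² + (-79)²)/3) - 1*34339 = (-1 + √(4356 + 6241)/3) - 34339 = (-1 + √10597/3) - 34339 = -34340 + √10597/3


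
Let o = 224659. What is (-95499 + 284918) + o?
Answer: 414078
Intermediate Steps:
(-95499 + 284918) + o = (-95499 + 284918) + 224659 = 189419 + 224659 = 414078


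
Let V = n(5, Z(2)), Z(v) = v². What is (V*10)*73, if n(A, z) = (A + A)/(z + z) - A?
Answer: -5475/2 ≈ -2737.5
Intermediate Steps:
n(A, z) = -A + A/z (n(A, z) = (2*A)/((2*z)) - A = (2*A)*(1/(2*z)) - A = A/z - A = -A + A/z)
V = -15/4 (V = -1*5 + 5/(2²) = -5 + 5/4 = -15/4 ≈ -3.7500)
(V*10)*73 = -15/4*10*73 = -75/2*73 = -5475/2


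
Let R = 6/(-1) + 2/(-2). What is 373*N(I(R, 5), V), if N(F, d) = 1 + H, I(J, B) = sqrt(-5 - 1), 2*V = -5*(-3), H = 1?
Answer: 746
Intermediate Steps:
V = 15/2 (V = (-5*(-3))/2 = (1/2)*15 = 15/2 ≈ 7.5000)
R = -7 (R = 6*(-1) + 2*(-1/2) = -6 - 1 = -7)
I(J, B) = I*sqrt(6) (I(J, B) = sqrt(-6) = I*sqrt(6))
N(F, d) = 2 (N(F, d) = 1 + 1 = 2)
373*N(I(R, 5), V) = 373*2 = 746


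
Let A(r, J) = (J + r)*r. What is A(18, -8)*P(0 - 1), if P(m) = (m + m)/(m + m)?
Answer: 180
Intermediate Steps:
A(r, J) = r*(J + r)
P(m) = 1 (P(m) = (2*m)/((2*m)) = (2*m)*(1/(2*m)) = 1)
A(18, -8)*P(0 - 1) = (18*(-8 + 18))*1 = (18*10)*1 = 180*1 = 180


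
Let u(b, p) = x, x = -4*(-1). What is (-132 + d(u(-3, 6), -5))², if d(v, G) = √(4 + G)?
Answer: (132 - I)² ≈ 17423.0 - 264.0*I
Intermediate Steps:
x = 4
u(b, p) = 4
(-132 + d(u(-3, 6), -5))² = (-132 + √(4 - 5))² = (-132 + √(-1))² = (-132 + I)²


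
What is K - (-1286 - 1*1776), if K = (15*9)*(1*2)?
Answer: 3332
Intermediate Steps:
K = 270 (K = 135*2 = 270)
K - (-1286 - 1*1776) = 270 - (-1286 - 1*1776) = 270 - (-1286 - 1776) = 270 - 1*(-3062) = 270 + 3062 = 3332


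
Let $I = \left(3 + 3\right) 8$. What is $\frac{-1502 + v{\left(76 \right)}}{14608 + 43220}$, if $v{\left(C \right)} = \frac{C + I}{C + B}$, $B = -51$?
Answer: $- \frac{18713}{722850} \approx -0.025888$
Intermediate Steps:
$I = 48$ ($I = 6 \cdot 8 = 48$)
$v{\left(C \right)} = \frac{48 + C}{-51 + C}$ ($v{\left(C \right)} = \frac{C + 48}{C - 51} = \frac{48 + C}{-51 + C}$)
$\frac{-1502 + v{\left(76 \right)}}{14608 + 43220} = \frac{-1502 + \frac{48 + 76}{-51 + 76}}{14608 + 43220} = \frac{-1502 + \frac{1}{25} \cdot 124}{57828} = \left(-1502 + \frac{1}{25} \cdot 124\right) \frac{1}{57828} = \left(-1502 + \frac{124}{25}\right) \frac{1}{57828} = \left(- \frac{37426}{25}\right) \frac{1}{57828} = - \frac{18713}{722850}$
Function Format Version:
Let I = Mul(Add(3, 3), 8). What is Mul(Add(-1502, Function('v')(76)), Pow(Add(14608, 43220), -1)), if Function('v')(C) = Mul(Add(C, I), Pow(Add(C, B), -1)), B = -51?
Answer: Rational(-18713, 722850) ≈ -0.025888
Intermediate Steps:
I = 48 (I = Mul(6, 8) = 48)
Function('v')(C) = Mul(Pow(Add(-51, C), -1), Add(48, C)) (Function('v')(C) = Mul(Add(C, 48), Pow(Add(C, -51), -1)) = Mul(Add(48, C), Pow(Add(-51, C), -1)) = Mul(Pow(Add(-51, C), -1), Add(48, C)))
Mul(Add(-1502, Function('v')(76)), Pow(Add(14608, 43220), -1)) = Mul(Add(-1502, Mul(Pow(Add(-51, 76), -1), Add(48, 76))), Pow(Add(14608, 43220), -1)) = Mul(Add(-1502, Mul(Pow(25, -1), 124)), Pow(57828, -1)) = Mul(Add(-1502, Mul(Rational(1, 25), 124)), Rational(1, 57828)) = Mul(Add(-1502, Rational(124, 25)), Rational(1, 57828)) = Mul(Rational(-37426, 25), Rational(1, 57828)) = Rational(-18713, 722850)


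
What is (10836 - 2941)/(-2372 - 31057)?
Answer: -7895/33429 ≈ -0.23617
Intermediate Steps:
(10836 - 2941)/(-2372 - 31057) = 7895/(-33429) = 7895*(-1/33429) = -7895/33429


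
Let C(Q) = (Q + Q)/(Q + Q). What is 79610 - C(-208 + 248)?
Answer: 79609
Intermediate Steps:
C(Q) = 1 (C(Q) = (2*Q)/((2*Q)) = (2*Q)*(1/(2*Q)) = 1)
79610 - C(-208 + 248) = 79610 - 1*1 = 79610 - 1 = 79609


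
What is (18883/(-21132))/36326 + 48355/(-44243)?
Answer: -37120117542929/33962742178776 ≈ -1.0930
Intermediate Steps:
(18883/(-21132))/36326 + 48355/(-44243) = (18883*(-1/21132))*(1/36326) + 48355*(-1/44243) = -18883/21132*1/36326 - 48355/44243 = -18883/767641032 - 48355/44243 = -37120117542929/33962742178776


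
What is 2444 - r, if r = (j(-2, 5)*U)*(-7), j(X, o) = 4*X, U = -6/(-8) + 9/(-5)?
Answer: 12514/5 ≈ 2502.8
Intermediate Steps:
U = -21/20 (U = -6*(-1/8) + 9*(-1/5) = 3/4 - 9/5 = -21/20 ≈ -1.0500)
r = -294/5 (r = ((4*(-2))*(-21/20))*(-7) = -8*(-21/20)*(-7) = (42/5)*(-7) = -294/5 ≈ -58.800)
2444 - r = 2444 - 1*(-294/5) = 2444 + 294/5 = 12514/5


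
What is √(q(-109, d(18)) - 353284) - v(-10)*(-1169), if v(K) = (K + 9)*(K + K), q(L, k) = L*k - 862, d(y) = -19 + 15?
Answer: 23380 + I*√353710 ≈ 23380.0 + 594.74*I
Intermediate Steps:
d(y) = -4
q(L, k) = -862 + L*k
v(K) = 2*K*(9 + K) (v(K) = (9 + K)*(2*K) = 2*K*(9 + K))
√(q(-109, d(18)) - 353284) - v(-10)*(-1169) = √((-862 - 109*(-4)) - 353284) - 2*(-10)*(9 - 10)*(-1169) = √((-862 + 436) - 353284) - 2*(-10)*(-1)*(-1169) = √(-426 - 353284) - 20*(-1169) = √(-353710) - 1*(-23380) = I*√353710 + 23380 = 23380 + I*√353710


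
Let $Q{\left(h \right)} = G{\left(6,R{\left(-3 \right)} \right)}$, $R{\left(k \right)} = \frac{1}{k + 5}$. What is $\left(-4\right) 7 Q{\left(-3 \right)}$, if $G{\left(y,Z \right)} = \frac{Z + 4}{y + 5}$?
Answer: $- \frac{126}{11} \approx -11.455$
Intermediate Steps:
$R{\left(k \right)} = \frac{1}{5 + k}$
$G{\left(y,Z \right)} = \frac{4 + Z}{5 + y}$
$Q{\left(h \right)} = \frac{9}{22}$ ($Q{\left(h \right)} = \frac{4 + \frac{1}{5 - 3}}{5 + 6} = \frac{4 + \frac{1}{2}}{11} = \frac{1}{11} \cdot \frac{9}{2} = \frac{9}{22}$)
$\left(-4\right) 7 Q{\left(-3 \right)} = \left(-4\right) 7 \cdot \frac{9}{22} = \left(-28\right) \frac{9}{22} = - \frac{126}{11}$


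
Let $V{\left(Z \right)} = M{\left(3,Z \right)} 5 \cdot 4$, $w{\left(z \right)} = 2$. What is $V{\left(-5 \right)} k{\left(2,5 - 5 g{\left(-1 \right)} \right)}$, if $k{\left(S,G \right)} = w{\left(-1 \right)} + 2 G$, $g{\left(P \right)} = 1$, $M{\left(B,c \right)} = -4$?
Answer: $-160$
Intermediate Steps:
$V{\left(Z \right)} = -80$ ($V{\left(Z \right)} = \left(-4\right) 5 \cdot 4 = \left(-20\right) 4 = -80$)
$k{\left(S,G \right)} = 2 + 2 G$
$V{\left(-5 \right)} k{\left(2,5 - 5 g{\left(-1 \right)} \right)} = - 80 \left(2 + 2 \left(5 - 5\right)\right) = - 80 \left(2 + 2 \cdot 0\right) = - 80 \left(2 + 0\right) = \left(-80\right) 2 = -160$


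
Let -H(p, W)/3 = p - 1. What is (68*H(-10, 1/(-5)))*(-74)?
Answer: -166056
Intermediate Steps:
H(p, W) = 3 - 3*p (H(p, W) = -3*(p - 1) = -3*(-1 + p) = 3 - 3*p)
(68*H(-10, 1/(-5)))*(-74) = (68*(3 - 3*(-10)))*(-74) = (68*(3 + 30))*(-74) = (68*33)*(-74) = 2244*(-74) = -166056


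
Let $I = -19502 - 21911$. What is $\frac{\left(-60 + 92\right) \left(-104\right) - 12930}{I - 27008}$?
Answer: $\frac{16258}{68421} \approx 0.23762$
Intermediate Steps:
$I = -41413$ ($I = -19502 - 21911 = -41413$)
$\frac{\left(-60 + 92\right) \left(-104\right) - 12930}{I - 27008} = \frac{\left(-60 + 92\right) \left(-104\right) - 12930}{-41413 - 27008} = \frac{32 \left(-104\right) - 12930}{-68421} = \left(-3328 - 12930\right) \left(- \frac{1}{68421}\right) = \left(-16258\right) \left(- \frac{1}{68421}\right) = \frac{16258}{68421}$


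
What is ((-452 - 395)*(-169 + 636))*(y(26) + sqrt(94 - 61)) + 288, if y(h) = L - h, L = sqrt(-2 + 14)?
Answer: 10284562 - 791098*sqrt(3) - 395549*sqrt(33) ≈ 6.6421e+6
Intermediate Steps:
L = 2*sqrt(3) (L = sqrt(12) = 2*sqrt(3) ≈ 3.4641)
y(h) = -h + 2*sqrt(3) (y(h) = 2*sqrt(3) - h = -h + 2*sqrt(3))
((-452 - 395)*(-169 + 636))*(y(26) + sqrt(94 - 61)) + 288 = ((-452 - 395)*(-169 + 636))*((-1*26 + 2*sqrt(3)) + sqrt(94 - 61)) + 288 = (-847*467)*((-26 + 2*sqrt(3)) + sqrt(33)) + 288 = -395549*(-26 + sqrt(33) + 2*sqrt(3)) + 288 = (10284274 - 791098*sqrt(3) - 395549*sqrt(33)) + 288 = 10284562 - 791098*sqrt(3) - 395549*sqrt(33)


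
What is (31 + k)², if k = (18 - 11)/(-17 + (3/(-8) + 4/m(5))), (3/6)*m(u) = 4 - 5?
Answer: 22553001/24025 ≈ 938.73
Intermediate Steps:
m(u) = -2 (m(u) = 2*(4 - 5) = 2*(-1) = -2)
k = -56/155 (k = (18 - 11)/(-17 + (3/(-8) + 4/(-2))) = 7/(-17 + (3*(-⅛) + 4*(-½))) = 7/(-17 + (-3/8 - 2)) = 7/(-17 - 19/8) = 7/(-155/8) = 7*(-8/155) = -56/155 ≈ -0.36129)
(31 + k)² = (31 - 56/155)² = (4749/155)² = 22553001/24025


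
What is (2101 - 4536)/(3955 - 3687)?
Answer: -2435/268 ≈ -9.0858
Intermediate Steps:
(2101 - 4536)/(3955 - 3687) = -2435/268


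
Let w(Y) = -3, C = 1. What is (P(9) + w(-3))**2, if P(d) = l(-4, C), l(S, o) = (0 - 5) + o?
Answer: 49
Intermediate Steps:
l(S, o) = -5 + o
P(d) = -4 (P(d) = -5 + 1 = -4)
(P(9) + w(-3))**2 = (-4 - 3)**2 = (-7)**2 = 49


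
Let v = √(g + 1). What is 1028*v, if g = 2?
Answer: 1028*√3 ≈ 1780.5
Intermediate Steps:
v = √3 (v = √(2 + 1) = √3 ≈ 1.7320)
1028*v = 1028*√3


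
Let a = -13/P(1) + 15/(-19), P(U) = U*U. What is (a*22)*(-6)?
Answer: 34584/19 ≈ 1820.2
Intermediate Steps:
P(U) = U²
a = -262/19 (a = -13/(1²) + 15/(-19) = -13/1 + 15*(-1/19) = -13*1 - 15/19 = -13 - 15/19 = -262/19 ≈ -13.789)
(a*22)*(-6) = -262/19*22*(-6) = -5764/19*(-6) = 34584/19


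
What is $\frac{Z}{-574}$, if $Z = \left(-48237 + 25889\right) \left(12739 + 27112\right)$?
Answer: $\frac{63613582}{41} \approx 1.5516 \cdot 10^{6}$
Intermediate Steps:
$Z = -890590148$ ($Z = \left(-22348\right) 39851 = -890590148$)
$\frac{Z}{-574} = - \frac{890590148}{-574} = \left(-890590148\right) \left(- \frac{1}{574}\right) = \frac{63613582}{41}$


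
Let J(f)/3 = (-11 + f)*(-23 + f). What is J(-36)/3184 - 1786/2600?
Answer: 1992847/1034800 ≈ 1.9258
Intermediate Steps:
J(f) = 3*(-23 + f)*(-11 + f) (J(f) = 3*((-11 + f)*(-23 + f)) = 3*((-23 + f)*(-11 + f)) = 3*(-23 + f)*(-11 + f))
J(-36)/3184 - 1786/2600 = (759 - 102*(-36) + 3*(-36)²)/3184 - 1786/2600 = (759 + 3672 + 3*1296)*(1/3184) - 1786*1/2600 = (759 + 3672 + 3888)*(1/3184) - 893/1300 = 8319*(1/3184) - 893/1300 = 8319/3184 - 893/1300 = 1992847/1034800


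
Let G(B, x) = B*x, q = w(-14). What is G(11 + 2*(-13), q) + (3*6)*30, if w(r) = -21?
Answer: 855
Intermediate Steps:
q = -21
G(11 + 2*(-13), q) + (3*6)*30 = (11 + 2*(-13))*(-21) + (3*6)*30 = (11 - 26)*(-21) + 18*30 = -15*(-21) + 540 = 315 + 540 = 855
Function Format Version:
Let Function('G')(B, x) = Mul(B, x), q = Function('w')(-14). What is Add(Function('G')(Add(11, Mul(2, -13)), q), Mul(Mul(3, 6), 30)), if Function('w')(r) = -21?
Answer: 855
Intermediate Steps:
q = -21
Add(Function('G')(Add(11, Mul(2, -13)), q), Mul(Mul(3, 6), 30)) = Add(Mul(Add(11, Mul(2, -13)), -21), Mul(Mul(3, 6), 30)) = Add(Mul(Add(11, -26), -21), Mul(18, 30)) = Add(Mul(-15, -21), 540) = Add(315, 540) = 855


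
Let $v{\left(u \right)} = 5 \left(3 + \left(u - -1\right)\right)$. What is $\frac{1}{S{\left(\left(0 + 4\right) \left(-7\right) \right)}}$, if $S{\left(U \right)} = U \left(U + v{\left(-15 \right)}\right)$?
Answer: $\frac{1}{2324} \approx 0.00043029$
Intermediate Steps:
$v{\left(u \right)} = 20 + 5 u$ ($v{\left(u \right)} = 5 \left(3 + \left(u + 1\right)\right) = 5 \left(3 + \left(1 + u\right)\right) = 5 \left(4 + u\right) = 20 + 5 u$)
$S{\left(U \right)} = U \left(-55 + U\right)$ ($S{\left(U \right)} = U \left(U + \left(20 + 5 \left(-15\right)\right)\right) = U \left(U + \left(20 - 75\right)\right) = U \left(U - 55\right) = U \left(-55 + U\right)$)
$\frac{1}{S{\left(\left(0 + 4\right) \left(-7\right) \right)}} = \frac{1}{\left(0 + 4\right) \left(-7\right) \left(-55 + \left(0 + 4\right) \left(-7\right)\right)} = \frac{1}{4 \left(-7\right) \left(-55 + 4 \left(-7\right)\right)} = \frac{1}{\left(-28\right) \left(-55 - 28\right)} = \frac{1}{\left(-28\right) \left(-83\right)} = \frac{1}{2324}$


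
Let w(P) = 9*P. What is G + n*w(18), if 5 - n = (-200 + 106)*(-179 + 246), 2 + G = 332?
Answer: 1021416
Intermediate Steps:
G = 330 (G = -2 + 332 = 330)
n = 6303 (n = 5 - (-200 + 106)*(-179 + 246) = 5 - (-94)*67 = 5 - 1*(-6298) = 5 + 6298 = 6303)
G + n*w(18) = 330 + 6303*(9*18) = 330 + 6303*162 = 330 + 1021086 = 1021416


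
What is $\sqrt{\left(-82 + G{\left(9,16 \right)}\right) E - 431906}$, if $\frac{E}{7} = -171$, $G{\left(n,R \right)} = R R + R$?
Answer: $2 i \sqrt{164834} \approx 812.0 i$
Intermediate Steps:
$G{\left(n,R \right)} = R + R^{2}$ ($G{\left(n,R \right)} = R^{2} + R = R + R^{2}$)
$E = -1197$ ($E = 7 \left(-171\right) = -1197$)
$\sqrt{\left(-82 + G{\left(9,16 \right)}\right) E - 431906} = \sqrt{\left(-82 + 16 \left(1 + 16\right)\right) \left(-1197\right) - 431906} = \sqrt{\left(-82 + 16 \cdot 17\right) \left(-1197\right) - 431906} = \sqrt{\left(-82 + 272\right) \left(-1197\right) - 431906} = \sqrt{190 \left(-1197\right) - 431906} = \sqrt{-227430 - 431906} = \sqrt{-659336} = 2 i \sqrt{164834}$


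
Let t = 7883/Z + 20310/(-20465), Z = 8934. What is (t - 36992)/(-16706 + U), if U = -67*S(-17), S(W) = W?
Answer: 1352685383893/569236340754 ≈ 2.3763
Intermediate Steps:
t = -4024789/36566862 (t = 7883/8934 + 20310/(-20465) = 7883*(1/8934) + 20310*(-1/20465) = 7883/8934 - 4062/4093 = -4024789/36566862 ≈ -0.11007)
U = 1139 (U = -67*(-17) = 1139)
(t - 36992)/(-16706 + U) = (-4024789/36566862 - 36992)/(-16706 + 1139) = -1352685383893/36566862/(-15567) = -1352685383893/36566862*(-1/15567) = 1352685383893/569236340754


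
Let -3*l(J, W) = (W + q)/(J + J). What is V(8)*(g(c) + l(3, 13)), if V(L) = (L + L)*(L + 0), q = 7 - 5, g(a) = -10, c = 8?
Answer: -4160/3 ≈ -1386.7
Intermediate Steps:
q = 2
V(L) = 2*L² (V(L) = (2*L)*L = 2*L²)
l(J, W) = -(2 + W)/(6*J) (l(J, W) = -(W + 2)/(3*(J + J)) = -(2 + W)/(3*(2*J)) = -(2 + W)*1/(2*J)/3 = -(2 + W)/(6*J))
V(8)*(g(c) + l(3, 13)) = (2*8²)*(-10 + (⅙)*(-2 - 1*13)/3) = (2*64)*(-10 + (⅙)*(⅓)*(-2 - 13)) = 128*(-10 + (⅙)*(⅓)*(-15)) = 128*(-10 - ⅚) = 128*(-65/6) = -4160/3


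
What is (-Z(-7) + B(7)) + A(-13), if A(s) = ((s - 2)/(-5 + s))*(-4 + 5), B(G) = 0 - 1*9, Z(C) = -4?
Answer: -25/6 ≈ -4.1667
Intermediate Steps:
B(G) = -9 (B(G) = 0 - 9 = -9)
A(s) = (-2 + s)/(-5 + s) (A(s) = ((-2 + s)/(-5 + s))*1 = (-2 + s)/(-5 + s))
(-Z(-7) + B(7)) + A(-13) = (-1*(-4) - 9) + (-2 - 13)/(-5 - 13) = (4 - 9) - 15/(-18) = -5 - 1/18*(-15) = -5 + ⅚ = -25/6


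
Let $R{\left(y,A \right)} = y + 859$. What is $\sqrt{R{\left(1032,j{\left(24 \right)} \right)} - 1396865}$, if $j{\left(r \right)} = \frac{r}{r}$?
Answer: $i \sqrt{1394974} \approx 1181.1 i$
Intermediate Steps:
$j{\left(r \right)} = 1$
$R{\left(y,A \right)} = 859 + y$
$\sqrt{R{\left(1032,j{\left(24 \right)} \right)} - 1396865} = \sqrt{\left(859 + 1032\right) - 1396865} = \sqrt{1891 - 1396865} = \sqrt{-1394974} = i \sqrt{1394974}$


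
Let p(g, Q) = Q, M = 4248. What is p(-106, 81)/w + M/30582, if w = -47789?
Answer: 11140585/81193511 ≈ 0.13721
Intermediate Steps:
p(-106, 81)/w + M/30582 = 81/(-47789) + 4248/30582 = 81*(-1/47789) + 4248*(1/30582) = -81/47789 + 236/1699 = 11140585/81193511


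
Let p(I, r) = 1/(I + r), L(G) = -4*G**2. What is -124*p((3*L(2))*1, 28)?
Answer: 31/5 ≈ 6.2000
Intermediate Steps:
-124*p((3*L(2))*1, 28) = -124/((3*(-4*2**2))*1 + 28) = -124/((3*(-4*4))*1 + 28) = -124/((3*(-16))*1 + 28) = -124/(-48*1 + 28) = -124/(-48 + 28) = -124/(-20) = -124*(-1/20) = 31/5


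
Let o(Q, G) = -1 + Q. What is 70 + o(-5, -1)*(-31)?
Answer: 256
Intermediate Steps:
70 + o(-5, -1)*(-31) = 70 + (-1 - 5)*(-31) = 70 - 6*(-31) = 70 + 186 = 256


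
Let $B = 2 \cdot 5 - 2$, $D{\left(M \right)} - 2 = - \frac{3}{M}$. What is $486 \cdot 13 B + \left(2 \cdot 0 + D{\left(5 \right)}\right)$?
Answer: $\frac{252727}{5} \approx 50545.0$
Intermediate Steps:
$D{\left(M \right)} = 2 - \frac{3}{M}$
$B = 8$ ($B = 10 - 2 = 8$)
$486 \cdot 13 B + \left(2 \cdot 0 + D{\left(5 \right)}\right) = 486 \cdot 13 \cdot 8 + \left(2 \cdot 0 + \left(2 - \frac{3}{5}\right)\right) = 486 \cdot 104 + \left(0 + \left(2 - \frac{3}{5}\right)\right) = 50544 + \left(0 + \left(2 - \frac{3}{5}\right)\right) = 50544 + \left(0 + \frac{7}{5}\right) = 50544 + \frac{7}{5} = \frac{252727}{5}$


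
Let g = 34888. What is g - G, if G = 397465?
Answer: -362577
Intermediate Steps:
g - G = 34888 - 1*397465 = 34888 - 397465 = -362577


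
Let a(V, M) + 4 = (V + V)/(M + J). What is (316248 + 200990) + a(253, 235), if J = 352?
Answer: 303616864/587 ≈ 5.1724e+5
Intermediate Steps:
a(V, M) = -4 + 2*V/(352 + M) (a(V, M) = -4 + (V + V)/(M + 352) = -4 + (2*V)/(352 + M) = -4 + 2*V/(352 + M))
(316248 + 200990) + a(253, 235) = (316248 + 200990) + 2*(-704 + 253 - 2*235)/(352 + 235) = 517238 + 2*(-704 + 253 - 470)/587 = 517238 + 2*(1/587)*(-921) = 517238 - 1842/587 = 303616864/587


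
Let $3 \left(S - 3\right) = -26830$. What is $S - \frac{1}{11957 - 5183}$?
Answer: $- \frac{20187273}{2258} \approx -8940.3$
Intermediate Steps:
$S = - \frac{26821}{3}$ ($S = 3 + \frac{1}{3} \left(-26830\right) = 3 - \frac{26830}{3} = - \frac{26821}{3} \approx -8940.3$)
$S - \frac{1}{11957 - 5183} = - \frac{26821}{3} - \frac{1}{11957 - 5183} = - \frac{26821}{3} - \frac{1}{6774} = - \frac{20187273}{2258}$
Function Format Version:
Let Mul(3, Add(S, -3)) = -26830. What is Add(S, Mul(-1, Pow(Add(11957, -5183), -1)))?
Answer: Rational(-20187273, 2258) ≈ -8940.3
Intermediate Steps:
S = Rational(-26821, 3) (S = Add(3, Mul(Rational(1, 3), -26830)) = Add(3, Rational(-26830, 3)) = Rational(-26821, 3) ≈ -8940.3)
Add(S, Mul(-1, Pow(Add(11957, -5183), -1))) = Add(Rational(-26821, 3), Mul(-1, Pow(Add(11957, -5183), -1))) = Add(Rational(-26821, 3), Mul(-1, Pow(6774, -1))) = Add(Rational(-26821, 3), Mul(-1, Rational(1, 6774))) = Add(Rational(-26821, 3), Rational(-1, 6774)) = Rational(-20187273, 2258)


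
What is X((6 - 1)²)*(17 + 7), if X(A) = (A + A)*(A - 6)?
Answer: 22800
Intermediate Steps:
X(A) = 2*A*(-6 + A) (X(A) = (2*A)*(-6 + A) = 2*A*(-6 + A))
X((6 - 1)²)*(17 + 7) = (2*(6 - 1)²*(-6 + (6 - 1)²))*(17 + 7) = (2*5²*(-6 + 5²))*24 = (2*25*(-6 + 25))*24 = (2*25*19)*24 = 950*24 = 22800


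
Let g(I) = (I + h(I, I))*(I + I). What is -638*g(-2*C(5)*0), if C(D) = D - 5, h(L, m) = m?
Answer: 0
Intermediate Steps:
C(D) = -5 + D
g(I) = 4*I² (g(I) = (I + I)*(I + I) = (2*I)*(2*I) = 4*I²)
-638*g(-2*C(5)*0) = -2552*(-2*(-5 + 5)*0)² = -2552*(-2*0*0)² = -2552*(0*0)² = -2552*0² = -2552*0 = -638*0 = 0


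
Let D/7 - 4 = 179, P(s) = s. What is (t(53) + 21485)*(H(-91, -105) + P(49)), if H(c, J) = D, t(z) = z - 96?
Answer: 28517860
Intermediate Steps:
t(z) = -96 + z
D = 1281 (D = 28 + 7*179 = 28 + 1253 = 1281)
H(c, J) = 1281
(t(53) + 21485)*(H(-91, -105) + P(49)) = ((-96 + 53) + 21485)*(1281 + 49) = (-43 + 21485)*1330 = 21442*1330 = 28517860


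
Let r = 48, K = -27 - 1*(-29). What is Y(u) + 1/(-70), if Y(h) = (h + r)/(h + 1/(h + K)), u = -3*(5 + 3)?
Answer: -37489/37030 ≈ -1.0124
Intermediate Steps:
K = 2 (K = -27 + 29 = 2)
u = -24 (u = -3*8 = -24)
Y(h) = (48 + h)/(h + 1/(2 + h)) (Y(h) = (h + 48)/(h + 1/(h + 2)) = (48 + h)/(h + 1/(2 + h)))
Y(u) + 1/(-70) = (96 + (-24)² + 50*(-24))/(1 + (-24)² + 2*(-24)) + 1/(-70) = (96 + 576 - 1200)/(1 + 576 - 48) - 1/70 = -528/529 - 1/70 = -37489/37030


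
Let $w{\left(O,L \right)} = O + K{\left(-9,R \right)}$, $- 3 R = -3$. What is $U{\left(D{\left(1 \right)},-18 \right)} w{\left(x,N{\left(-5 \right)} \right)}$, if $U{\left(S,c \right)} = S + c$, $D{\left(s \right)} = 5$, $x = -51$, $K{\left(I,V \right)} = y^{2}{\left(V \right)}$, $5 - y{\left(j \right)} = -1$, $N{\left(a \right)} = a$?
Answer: $195$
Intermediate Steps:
$R = 1$ ($R = \left(- \frac{1}{3}\right) \left(-3\right) = 1$)
$y{\left(j \right)} = 6$ ($y{\left(j \right)} = 5 - -1 = 5 + 1 = 6$)
$K{\left(I,V \right)} = 36$ ($K{\left(I,V \right)} = 6^{2} = 36$)
$w{\left(O,L \right)} = 36 + O$ ($w{\left(O,L \right)} = O + 36 = 36 + O$)
$U{\left(D{\left(1 \right)},-18 \right)} w{\left(x,N{\left(-5 \right)} \right)} = \left(5 - 18\right) \left(36 - 51\right) = \left(-13\right) \left(-15\right) = 195$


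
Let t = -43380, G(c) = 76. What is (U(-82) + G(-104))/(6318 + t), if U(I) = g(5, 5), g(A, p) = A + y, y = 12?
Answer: -31/12354 ≈ -0.0025093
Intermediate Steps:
g(A, p) = 12 + A (g(A, p) = A + 12 = 12 + A)
U(I) = 17 (U(I) = 12 + 5 = 17)
(U(-82) + G(-104))/(6318 + t) = (17 + 76)/(6318 - 43380) = 93/(-37062) = 93*(-1/37062) = -31/12354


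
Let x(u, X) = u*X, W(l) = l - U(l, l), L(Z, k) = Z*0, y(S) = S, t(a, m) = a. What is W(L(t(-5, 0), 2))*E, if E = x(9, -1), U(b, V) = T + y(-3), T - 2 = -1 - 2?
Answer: -36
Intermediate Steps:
T = -1 (T = 2 + (-1 - 2) = 2 - 3 = -1)
U(b, V) = -4 (U(b, V) = -1 - 3 = -4)
L(Z, k) = 0
W(l) = 4 + l (W(l) = l - 1*(-4) = l + 4 = 4 + l)
x(u, X) = X*u
E = -9 (E = -1*9 = -9)
W(L(t(-5, 0), 2))*E = (4 + 0)*(-9) = 4*(-9) = -36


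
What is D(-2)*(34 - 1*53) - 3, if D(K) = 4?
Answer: -79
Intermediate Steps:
D(-2)*(34 - 1*53) - 3 = 4*(34 - 1*53) - 3 = 4*(34 - 53) - 3 = 4*(-19) - 3 = -76 - 3 = -79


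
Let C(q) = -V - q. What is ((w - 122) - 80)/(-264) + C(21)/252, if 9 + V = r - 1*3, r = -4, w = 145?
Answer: 1087/5544 ≈ 0.19607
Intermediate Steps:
V = -16 (V = -9 + (-4 - 1*3) = -9 + (-4 - 3) = -9 - 7 = -16)
C(q) = 16 - q (C(q) = -1*(-16) - q = 16 - q)
((w - 122) - 80)/(-264) + C(21)/252 = ((145 - 122) - 80)/(-264) + (16 - 1*21)/252 = (23 - 80)*(-1/264) + (16 - 21)*(1/252) = -57*(-1/264) - 5*1/252 = 19/88 - 5/252 = 1087/5544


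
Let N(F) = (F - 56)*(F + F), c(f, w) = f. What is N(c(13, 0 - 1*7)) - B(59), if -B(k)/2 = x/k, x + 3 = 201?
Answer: -65566/59 ≈ -1111.3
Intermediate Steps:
x = 198 (x = -3 + 201 = 198)
B(k) = -396/k
N(F) = 2*F*(-56 + F) (N(F) = (-56 + F)*(2*F) = 2*F*(-56 + F))
N(c(13, 0 - 1*7)) - B(59) = 2*13*(-56 + 13) - (-396)/59 = 2*13*(-43) - (-396)/59 = -1118 - 1*(-396/59) = -1118 + 396/59 = -65566/59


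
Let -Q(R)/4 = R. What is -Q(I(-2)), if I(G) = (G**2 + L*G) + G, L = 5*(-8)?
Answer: 328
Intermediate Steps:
L = -40
I(G) = G**2 - 39*G (I(G) = (G**2 - 40*G) + G = G**2 - 39*G)
Q(R) = -4*R
-Q(I(-2)) = -(-4)*(-2*(-39 - 2)) = -(-4)*(-2*(-41)) = -(-4)*82 = -1*(-328) = 328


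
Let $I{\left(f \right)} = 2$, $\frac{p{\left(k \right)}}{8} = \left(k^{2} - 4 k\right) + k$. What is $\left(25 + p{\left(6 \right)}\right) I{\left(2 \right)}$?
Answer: $338$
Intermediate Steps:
$p{\left(k \right)} = - 24 k + 8 k^{2}$ ($p{\left(k \right)} = 8 \left(\left(k^{2} - 4 k\right) + k\right) = 8 \left(k^{2} - 3 k\right) = - 24 k + 8 k^{2}$)
$\left(25 + p{\left(6 \right)}\right) I{\left(2 \right)} = \left(25 + 8 \cdot 6 \left(-3 + 6\right)\right) 2 = \left(25 + 8 \cdot 6 \cdot 3\right) 2 = \left(25 + 144\right) 2 = 169 \cdot 2 = 338$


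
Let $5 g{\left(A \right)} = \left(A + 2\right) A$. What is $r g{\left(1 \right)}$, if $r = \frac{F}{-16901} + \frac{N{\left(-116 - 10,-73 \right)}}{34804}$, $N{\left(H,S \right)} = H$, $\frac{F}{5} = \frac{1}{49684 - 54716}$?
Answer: $- \frac{1148100087}{528559845880} \approx -0.0021721$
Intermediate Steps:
$F = - \frac{5}{5032}$ ($F = \frac{5}{49684 - 54716} = \frac{5}{-5032} = 5 \left(- \frac{1}{5032}\right) = - \frac{5}{5032} \approx -0.00099364$)
$g{\left(A \right)} = \frac{A \left(2 + A\right)}{5}$ ($g{\left(A \right)} = \frac{\left(A + 2\right) A}{5} = \frac{\left(2 + A\right) A}{5} = \frac{A \left(2 + A\right)}{5}$)
$r = - \frac{382700029}{105711969176}$ ($r = - \frac{5}{5032 \left(-16901\right)} + \frac{-116 - 10}{34804} = \left(- \frac{5}{5032}\right) \left(- \frac{1}{16901}\right) - \frac{9}{2486} = \frac{5}{85045832} - \frac{9}{2486} = - \frac{382700029}{105711969176} \approx -0.0036202$)
$r g{\left(1 \right)} = - \frac{382700029 \cdot \frac{1}{5} \cdot 1 \left(2 + 1\right)}{105711969176} = - \frac{382700029 \cdot \frac{1}{5} \cdot 1 \cdot 3}{105711969176} = \left(- \frac{382700029}{105711969176}\right) \frac{3}{5} = - \frac{1148100087}{528559845880}$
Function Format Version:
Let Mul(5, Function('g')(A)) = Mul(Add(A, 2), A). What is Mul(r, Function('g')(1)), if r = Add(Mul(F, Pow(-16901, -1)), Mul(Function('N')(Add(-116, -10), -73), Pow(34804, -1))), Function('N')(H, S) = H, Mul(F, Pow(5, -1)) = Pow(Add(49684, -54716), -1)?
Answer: Rational(-1148100087, 528559845880) ≈ -0.0021721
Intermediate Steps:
F = Rational(-5, 5032) (F = Mul(5, Pow(Add(49684, -54716), -1)) = Mul(5, Pow(-5032, -1)) = Mul(5, Rational(-1, 5032)) = Rational(-5, 5032) ≈ -0.00099364)
Function('g')(A) = Mul(Rational(1, 5), A, Add(2, A)) (Function('g')(A) = Mul(Rational(1, 5), Mul(Add(A, 2), A)) = Mul(Rational(1, 5), Mul(Add(2, A), A)) = Mul(Rational(1, 5), Mul(A, Add(2, A))) = Mul(Rational(1, 5), A, Add(2, A)))
r = Rational(-382700029, 105711969176) (r = Add(Mul(Rational(-5, 5032), Pow(-16901, -1)), Mul(Add(-116, -10), Pow(34804, -1))) = Add(Mul(Rational(-5, 5032), Rational(-1, 16901)), Mul(-126, Rational(1, 34804))) = Add(Rational(5, 85045832), Rational(-9, 2486)) = Rational(-382700029, 105711969176) ≈ -0.0036202)
Mul(r, Function('g')(1)) = Mul(Rational(-382700029, 105711969176), Mul(Rational(1, 5), 1, Add(2, 1))) = Mul(Rational(-382700029, 105711969176), Mul(Rational(1, 5), 1, 3)) = Mul(Rational(-382700029, 105711969176), Rational(3, 5)) = Rational(-1148100087, 528559845880)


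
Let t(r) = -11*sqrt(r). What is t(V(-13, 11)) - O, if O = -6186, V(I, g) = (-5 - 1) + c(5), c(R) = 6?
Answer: 6186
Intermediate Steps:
V(I, g) = 0 (V(I, g) = (-5 - 1) + 6 = -6 + 6 = 0)
t(V(-13, 11)) - O = -11*sqrt(0) - 1*(-6186) = -11*0 + 6186 = 0 + 6186 = 6186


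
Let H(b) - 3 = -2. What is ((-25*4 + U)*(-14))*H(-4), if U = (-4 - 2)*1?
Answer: 1484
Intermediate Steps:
H(b) = 1 (H(b) = 3 - 2 = 1)
U = -6 (U = -6*1 = -6)
((-25*4 + U)*(-14))*H(-4) = ((-25*4 - 6)*(-14))*1 = ((-5*20 - 6)*(-14))*1 = ((-100 - 6)*(-14))*1 = -106*(-14)*1 = 1484*1 = 1484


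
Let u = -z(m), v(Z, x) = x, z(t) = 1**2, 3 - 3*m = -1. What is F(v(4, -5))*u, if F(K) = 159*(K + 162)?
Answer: -24963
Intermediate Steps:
m = 4/3 (m = 1 - 1/3*(-1) = 1 + 1/3 = 4/3 ≈ 1.3333)
z(t) = 1
u = -1 (u = -1*1 = -1)
F(K) = 25758 + 159*K (F(K) = 159*(162 + K) = 25758 + 159*K)
F(v(4, -5))*u = (25758 + 159*(-5))*(-1) = (25758 - 795)*(-1) = 24963*(-1) = -24963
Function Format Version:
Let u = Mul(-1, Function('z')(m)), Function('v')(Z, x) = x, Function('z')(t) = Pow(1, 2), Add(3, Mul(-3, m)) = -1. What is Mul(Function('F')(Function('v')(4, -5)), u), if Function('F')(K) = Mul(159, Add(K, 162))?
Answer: -24963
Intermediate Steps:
m = Rational(4, 3) (m = Add(1, Mul(Rational(-1, 3), -1)) = Add(1, Rational(1, 3)) = Rational(4, 3) ≈ 1.3333)
Function('z')(t) = 1
u = -1 (u = Mul(-1, 1) = -1)
Function('F')(K) = Add(25758, Mul(159, K)) (Function('F')(K) = Mul(159, Add(162, K)) = Add(25758, Mul(159, K)))
Mul(Function('F')(Function('v')(4, -5)), u) = Mul(Add(25758, Mul(159, -5)), -1) = Mul(Add(25758, -795), -1) = Mul(24963, -1) = -24963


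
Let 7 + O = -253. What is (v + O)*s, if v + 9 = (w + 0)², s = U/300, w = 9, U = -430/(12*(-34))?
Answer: -2021/3060 ≈ -0.66046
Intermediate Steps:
U = 215/204 (U = -430/(-408) = -430*(-1/408) = 215/204 ≈ 1.0539)
s = 43/12240 (s = (215/204)/300 = (215/204)*(1/300) = 43/12240 ≈ 0.0035131)
O = -260 (O = -7 - 253 = -260)
v = 72 (v = -9 + (9 + 0)² = -9 + 9² = -9 + 81 = 72)
(v + O)*s = (72 - 260)*(43/12240) = -188*43/12240 = -2021/3060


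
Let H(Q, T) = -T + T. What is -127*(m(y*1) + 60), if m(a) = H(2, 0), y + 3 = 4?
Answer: -7620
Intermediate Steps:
y = 1 (y = -3 + 4 = 1)
H(Q, T) = 0
m(a) = 0
-127*(m(y*1) + 60) = -127*(0 + 60) = -127*60 = -7620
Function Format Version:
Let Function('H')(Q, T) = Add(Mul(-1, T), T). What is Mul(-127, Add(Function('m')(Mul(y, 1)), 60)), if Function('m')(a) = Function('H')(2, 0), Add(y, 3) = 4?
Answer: -7620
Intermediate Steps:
y = 1 (y = Add(-3, 4) = 1)
Function('H')(Q, T) = 0
Function('m')(a) = 0
Mul(-127, Add(Function('m')(Mul(y, 1)), 60)) = Mul(-127, Add(0, 60)) = Mul(-127, 60) = -7620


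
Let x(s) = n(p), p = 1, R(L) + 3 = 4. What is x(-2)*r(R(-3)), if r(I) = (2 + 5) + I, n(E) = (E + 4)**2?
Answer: 200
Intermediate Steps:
R(L) = 1 (R(L) = -3 + 4 = 1)
n(E) = (4 + E)**2
x(s) = 25 (x(s) = (4 + 1)**2 = 5**2 = 25)
r(I) = 7 + I
x(-2)*r(R(-3)) = 25*(7 + 1) = 25*8 = 200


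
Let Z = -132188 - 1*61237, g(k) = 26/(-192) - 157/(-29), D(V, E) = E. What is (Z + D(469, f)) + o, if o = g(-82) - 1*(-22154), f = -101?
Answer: -477084953/2784 ≈ -1.7137e+5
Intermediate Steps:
g(k) = 14695/2784 (g(k) = 26*(-1/192) - 157*(-1/29) = -13/96 + 157/29 = 14695/2784)
o = 61691431/2784 (o = 14695/2784 - 1*(-22154) = 14695/2784 + 22154 = 61691431/2784 ≈ 22159.)
Z = -193425 (Z = -132188 - 61237 = -193425)
(Z + D(469, f)) + o = (-193425 - 101) + 61691431/2784 = -193526 + 61691431/2784 = -477084953/2784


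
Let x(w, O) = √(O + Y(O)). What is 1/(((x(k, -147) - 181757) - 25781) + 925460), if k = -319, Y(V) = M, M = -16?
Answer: 717922/515411998247 - I*√163/515411998247 ≈ 1.3929e-6 - 2.4771e-11*I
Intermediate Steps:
Y(V) = -16
x(w, O) = √(-16 + O) (x(w, O) = √(O - 16) = √(-16 + O))
1/(((x(k, -147) - 181757) - 25781) + 925460) = 1/(((√(-16 - 147) - 181757) - 25781) + 925460) = 1/(((√(-163) - 181757) - 25781) + 925460) = 1/(((I*√163 - 181757) - 25781) + 925460) = 1/(((-181757 + I*√163) - 25781) + 925460) = 1/((-207538 + I*√163) + 925460) = 1/(717922 + I*√163)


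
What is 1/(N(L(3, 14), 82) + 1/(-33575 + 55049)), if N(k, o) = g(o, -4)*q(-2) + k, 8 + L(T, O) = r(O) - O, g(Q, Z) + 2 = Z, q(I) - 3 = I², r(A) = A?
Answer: -21474/1073699 ≈ -0.020000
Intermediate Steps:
q(I) = 3 + I²
g(Q, Z) = -2 + Z
L(T, O) = -8 (L(T, O) = -8 + (O - O) = -8 + 0 = -8)
N(k, o) = -42 + k (N(k, o) = (-2 - 4)*(3 + (-2)²) + k = -6*(3 + 4) + k = -6*7 + k = -42 + k)
1/(N(L(3, 14), 82) + 1/(-33575 + 55049)) = 1/((-42 - 8) + 1/(-33575 + 55049)) = 1/(-50 + 1/21474) = 1/(-1073699/21474) = -21474/1073699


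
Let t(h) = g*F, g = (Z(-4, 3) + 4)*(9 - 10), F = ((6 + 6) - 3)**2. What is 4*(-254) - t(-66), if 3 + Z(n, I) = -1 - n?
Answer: -692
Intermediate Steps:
Z(n, I) = -4 - n (Z(n, I) = -3 + (-1 - n) = -4 - n)
F = 81 (F = (12 - 3)**2 = 9**2 = 81)
g = -4 (g = ((-4 - 1*(-4)) + 4)*(9 - 10) = ((-4 + 4) + 4)*(-1) = (0 + 4)*(-1) = 4*(-1) = -4)
t(h) = -324 (t(h) = -4*81 = -324)
4*(-254) - t(-66) = 4*(-254) - 1*(-324) = -1016 + 324 = -692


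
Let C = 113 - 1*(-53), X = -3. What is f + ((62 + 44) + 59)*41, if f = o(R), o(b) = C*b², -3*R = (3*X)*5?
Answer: 44115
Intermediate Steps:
R = 15 (R = -3*(-3)*5/3 = -(-3)*5 = -⅓*(-45) = 15)
C = 166 (C = 113 + 53 = 166)
o(b) = 166*b²
f = 37350 (f = 166*15² = 166*225 = 37350)
f + ((62 + 44) + 59)*41 = 37350 + ((62 + 44) + 59)*41 = 37350 + (106 + 59)*41 = 37350 + 165*41 = 37350 + 6765 = 44115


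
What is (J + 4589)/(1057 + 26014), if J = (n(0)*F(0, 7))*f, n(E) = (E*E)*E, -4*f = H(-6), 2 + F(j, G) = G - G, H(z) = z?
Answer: 4589/27071 ≈ 0.16952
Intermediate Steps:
F(j, G) = -2 (F(j, G) = -2 + (G - G) = -2 + 0 = -2)
f = 3/2 (f = -¼*(-6) = 3/2 ≈ 1.5000)
n(E) = E³ (n(E) = E²*E = E³)
J = 0 (J = (0³*(-2))*(3/2) = (0*(-2))*(3/2) = 0*(3/2) = 0)
(J + 4589)/(1057 + 26014) = (0 + 4589)/(1057 + 26014) = 4589/27071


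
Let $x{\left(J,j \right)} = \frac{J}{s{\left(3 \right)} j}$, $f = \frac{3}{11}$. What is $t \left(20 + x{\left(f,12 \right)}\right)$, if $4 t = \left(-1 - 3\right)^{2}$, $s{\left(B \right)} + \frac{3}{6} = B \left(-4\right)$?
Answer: $\frac{21998}{275} \approx 79.993$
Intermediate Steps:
$f = \frac{3}{11}$ ($f = 3 \cdot \frac{1}{11} = \frac{3}{11} \approx 0.27273$)
$s{\left(B \right)} = - \frac{1}{2} - 4 B$ ($s{\left(B \right)} = - \frac{1}{2} + B \left(-4\right) = - \frac{1}{2} - 4 B$)
$x{\left(J,j \right)} = - \frac{2 J}{25 j}$ ($x{\left(J,j \right)} = \frac{J}{\left(- \frac{1}{2} - 12\right) j} = \frac{J}{\left(- \frac{25}{2}\right) j} = J \left(- \frac{2}{25 j}\right) = - \frac{2 J}{25 j}$)
$t = 4$ ($t = \frac{\left(-1 - 3\right)^{2}}{4} = \frac{\left(-4\right)^{2}}{4} = \frac{1}{4} \cdot 16 = 4$)
$t \left(20 + x{\left(f,12 \right)}\right) = 4 \left(20 - \frac{6}{275 \cdot 12}\right) = 4 \left(20 - \frac{6}{275} \cdot \frac{1}{12}\right) = 4 \left(20 - \frac{1}{550}\right) = 4 \cdot \frac{10999}{550} = \frac{21998}{275}$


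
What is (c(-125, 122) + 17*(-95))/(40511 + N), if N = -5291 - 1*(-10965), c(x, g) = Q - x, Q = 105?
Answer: -277/9237 ≈ -0.029988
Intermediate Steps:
c(x, g) = 105 - x
N = 5674 (N = -5291 + 10965 = 5674)
(c(-125, 122) + 17*(-95))/(40511 + N) = ((105 - 1*(-125)) + 17*(-95))/(40511 + 5674) = ((105 + 125) - 1615)/46185 = (230 - 1615)*(1/46185) = -1385*1/46185 = -277/9237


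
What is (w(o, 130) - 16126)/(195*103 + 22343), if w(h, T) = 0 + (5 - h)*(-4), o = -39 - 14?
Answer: -8179/21214 ≈ -0.38555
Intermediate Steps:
o = -53
w(h, T) = -20 + 4*h (w(h, T) = 0 + (-20 + 4*h) = -20 + 4*h)
(w(o, 130) - 16126)/(195*103 + 22343) = ((-20 + 4*(-53)) - 16126)/(195*103 + 22343) = ((-20 - 212) - 16126)/(20085 + 22343) = (-232 - 16126)/42428 = -16358*1/42428 = -8179/21214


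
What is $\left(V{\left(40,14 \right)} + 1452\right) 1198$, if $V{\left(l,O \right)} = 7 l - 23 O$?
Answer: $1689180$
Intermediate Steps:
$V{\left(l,O \right)} = - 23 O + 7 l$
$\left(V{\left(40,14 \right)} + 1452\right) 1198 = \left(\left(\left(-23\right) 14 + 7 \cdot 40\right) + 1452\right) 1198 = \left(\left(-322 + 280\right) + 1452\right) 1198 = \left(-42 + 1452\right) 1198 = 1410 \cdot 1198 = 1689180$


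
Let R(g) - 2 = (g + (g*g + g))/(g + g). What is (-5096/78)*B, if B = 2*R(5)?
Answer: -2156/3 ≈ -718.67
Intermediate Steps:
R(g) = 2 + (g**2 + 2*g)/(2*g) (R(g) = 2 + (g + (g*g + g))/(g + g) = 2 + (g + (g**2 + g))/((2*g)) = 2 + (g + (g + g**2))*(1/(2*g)) = 2 + (g**2 + 2*g)*(1/(2*g)) = 2 + (g**2 + 2*g)/(2*g))
B = 11 (B = 2*(3 + (1/2)*5) = 2*(3 + 5/2) = 2*(11/2) = 11)
(-5096/78)*B = -5096/78*11 = -52*49/39*11 = -196/3*11 = -2156/3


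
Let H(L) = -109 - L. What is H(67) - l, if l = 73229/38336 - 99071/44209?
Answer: -297723530429/1694796224 ≈ -175.67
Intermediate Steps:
l = -560604995/1694796224 (l = 73229*(1/38336) - 99071*1/44209 = 73229/38336 - 99071/44209 = -560604995/1694796224 ≈ -0.33078)
H(67) - l = (-109 - 1*67) - 1*(-560604995/1694796224) = (-109 - 67) + 560604995/1694796224 = -176 + 560604995/1694796224 = -297723530429/1694796224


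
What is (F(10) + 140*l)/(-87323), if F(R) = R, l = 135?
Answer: -18910/87323 ≈ -0.21655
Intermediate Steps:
(F(10) + 140*l)/(-87323) = (10 + 140*135)/(-87323) = (10 + 18900)*(-1/87323) = 18910*(-1/87323) = -18910/87323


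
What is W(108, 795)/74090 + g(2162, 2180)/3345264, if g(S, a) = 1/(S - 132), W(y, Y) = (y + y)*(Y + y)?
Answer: 26490974339965/10062734756256 ≈ 2.6326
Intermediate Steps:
W(y, Y) = 2*y*(Y + y) (W(y, Y) = (2*y)*(Y + y) = 2*y*(Y + y))
g(S, a) = 1/(-132 + S)
W(108, 795)/74090 + g(2162, 2180)/3345264 = (2*108*(795 + 108))/74090 + 1/((-132 + 2162)*3345264) = (2*108*903)*(1/74090) + (1/3345264)/2030 = 195048*(1/74090) + (1/2030)*(1/3345264) = 97524/37045 + 1/6790885920 = 26490974339965/10062734756256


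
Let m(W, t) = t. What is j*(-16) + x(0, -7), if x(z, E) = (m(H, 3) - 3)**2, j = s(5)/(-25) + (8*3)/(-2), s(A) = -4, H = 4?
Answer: 4736/25 ≈ 189.44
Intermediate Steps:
j = -296/25 (j = -4/(-25) + (8*3)/(-2) = -4*(-1/25) + 24*(-1/2) = 4/25 - 12 = -296/25 ≈ -11.840)
x(z, E) = 0 (x(z, E) = (3 - 3)**2 = 0**2 = 0)
j*(-16) + x(0, -7) = -296/25*(-16) + 0 = 4736/25 + 0 = 4736/25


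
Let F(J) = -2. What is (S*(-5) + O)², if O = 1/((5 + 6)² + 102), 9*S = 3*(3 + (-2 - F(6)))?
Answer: 1240996/49729 ≈ 24.955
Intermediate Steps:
S = 1 (S = (3*(3 + (-2 - 1*(-2))))/9 = (3*(3 + (-2 + 2)))/9 = (3*(3 + 0))/9 = (3*3)/9 = (⅑)*9 = 1)
O = 1/223 (O = 1/(11² + 102) = 1/(121 + 102) = 1/223 ≈ 0.0044843)
(S*(-5) + O)² = (1*(-5) + 1/223)² = (-5 + 1/223)² = (-1114/223)² = 1240996/49729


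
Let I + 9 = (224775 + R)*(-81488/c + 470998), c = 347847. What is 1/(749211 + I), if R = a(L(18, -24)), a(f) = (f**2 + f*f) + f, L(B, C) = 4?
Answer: 115949/12277402240504164 ≈ 9.4441e-12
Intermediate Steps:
a(f) = f + 2*f**2 (a(f) = (f**2 + f**2) + f = 2*f**2 + f = f + 2*f**2)
R = 36 (R = 4*(1 + 2*4) = 4*(1 + 8) = 4*9 = 36)
I = 12277315370237925/115949 (I = -9 + (224775 + 36)*(-81488/347847 + 470998) = -9 + 224811*(-81488*1/347847 + 470998) = -9 + 224811*(-81488/347847 + 470998) = -9 + 224811*(163835159818/347847) = -9 + 12277315371281466/115949 = 12277315370237925/115949 ≈ 1.0589e+11)
1/(749211 + I) = 1/(749211 + 12277315370237925/115949) = 1/(12277402240504164/115949) = 115949/12277402240504164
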